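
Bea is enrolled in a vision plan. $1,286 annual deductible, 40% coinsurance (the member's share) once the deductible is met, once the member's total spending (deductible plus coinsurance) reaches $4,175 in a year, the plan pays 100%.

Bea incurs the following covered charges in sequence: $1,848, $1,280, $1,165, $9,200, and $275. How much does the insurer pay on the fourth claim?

$7,513.80

Bill 1, $1,848: deductible takes $1,286, $562 remains; 40% of $562 = $224.80. Cost to member: $1,510.80. OOP to date $1,510.80. Insurer: $1,848 − $1,510.80 = $337.20.
Bill 2, $1,280: 40% coinsurance on $1,280 = $512. Cost to member: $512. OOP to date $2,022.80. Plan pays $1,280 − $512 = $768.
Bill 3, $1,165: 40% coinsurance on $1,165 = $466. Member owes $466 (running OOP $2,488.80). Insurer: $1,165 − $466 = $699.
Bill 4, $9,200: deductible already satisfied, so member's share is 40% × $9,200 = $3,680. Adding that to $2,488.80 gives $6,168.80, past the $4,175 cap; member pays only $4,175 − $2,488.80 = $1,686.20. Plan pays $9,200 − $1,686.20 = $7,513.80.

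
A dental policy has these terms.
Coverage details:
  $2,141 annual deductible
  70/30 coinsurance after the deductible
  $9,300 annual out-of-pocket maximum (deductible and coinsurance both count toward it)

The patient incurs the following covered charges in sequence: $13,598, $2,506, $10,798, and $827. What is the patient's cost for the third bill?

$2,970.10

#1 ($13,598): $2,141 finishes the deductible; $11,457 goes to coinsurance; coinsurance $11,457 × 30% = $3,437.10. Patient owes $5,578.10 (running OOP $5,578.10).
#2 ($2,506): 30% coinsurance on $2,506 = $751.80. Patient pays $751.80; OOP now $6,329.90.
#3 ($10,798): deductible already satisfied, so patient's share is 30% × $10,798 = $3,239.40. OOP would hit $9,569.30 > $9,300, so the cap limits the patient to $9,300 − $6,329.90 = $2,970.10.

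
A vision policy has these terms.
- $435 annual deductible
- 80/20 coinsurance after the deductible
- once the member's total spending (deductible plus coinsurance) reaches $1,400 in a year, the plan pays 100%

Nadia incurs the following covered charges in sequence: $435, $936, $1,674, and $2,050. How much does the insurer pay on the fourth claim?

$1,640

Claim 1 ($435): all of it applies to the deductible. Member owes $435 (running OOP $435). Plan pays $435 − $435 = $0.
Claim 2 ($936): 20% coinsurance on $936 = $187.20. Cost to member: $187.20. OOP to date $622.20. Plan pays $936 − $187.20 = $748.80.
Claim 3 ($1,674): deductible already satisfied, so member's share is 20% × $1,674 = $334.80. Member pays $334.80; OOP now $957. Insurer: $1,674 − $334.80 = $1,339.20.
Claim 4 ($2,050): deductible met; 20% of $2,050 = $410. Cost to member: $410. OOP to date $1,367. Insurer: $2,050 − $410 = $1,640.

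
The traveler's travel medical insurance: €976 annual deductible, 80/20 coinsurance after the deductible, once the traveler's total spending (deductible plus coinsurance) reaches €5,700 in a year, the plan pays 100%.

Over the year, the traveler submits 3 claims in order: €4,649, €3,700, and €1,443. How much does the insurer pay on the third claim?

€1,154.40

Bill 1, €4,649: deductible takes €976, €3,673 remains; traveler's 20% is €734.60. Traveler owes €1,710.60 (running OOP €1,710.60). Insurer: €4,649 − €1,710.60 = €2,938.40.
Bill 2, €3,700: deductible already satisfied, so traveler's share is 20% × €3,700 = €740. Cost to traveler: €740. OOP to date €2,450.60. Insurer: €3,700 − €740 = €2,960.
Bill 3, €1,443: deductible already satisfied, so traveler's share is 20% × €1,443 = €288.60. Traveler owes €288.60 (running OOP €2,739.20). Insurer: €1,443 − €288.60 = €1,154.40.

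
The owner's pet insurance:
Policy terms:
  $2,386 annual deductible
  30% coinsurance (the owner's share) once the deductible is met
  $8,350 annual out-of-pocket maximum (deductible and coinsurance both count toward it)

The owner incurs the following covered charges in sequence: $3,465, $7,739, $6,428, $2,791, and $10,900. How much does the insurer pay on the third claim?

Claim 1 — $3,465: $2,386 finishes the deductible; $1,079 goes to coinsurance; owner's 30% is $323.70. Owner owes $2,709.70 (running OOP $2,709.70). Plan pays $3,465 − $2,709.70 = $755.30.
Claim 2 — $7,739: deductible met; 30% of $7,739 = $2,321.70. Owner owes $2,321.70 (running OOP $5,031.40). Insurer: $7,739 − $2,321.70 = $5,417.30.
Claim 3 — $6,428: deductible met; 30% of $6,428 = $1,928.40. Owner pays $1,928.40; OOP now $6,959.80. Insurer: $6,428 − $1,928.40 = $4,499.60.

$4,499.60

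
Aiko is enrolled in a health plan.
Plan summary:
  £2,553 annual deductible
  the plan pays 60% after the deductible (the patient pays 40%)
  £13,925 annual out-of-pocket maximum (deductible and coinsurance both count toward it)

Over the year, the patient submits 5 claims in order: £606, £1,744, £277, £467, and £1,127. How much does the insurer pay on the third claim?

£44.40

Bill 1, £606: all of it applies to the deductible. Cost to patient: £606. OOP to date £606. Insurer: £606 − £606 = £0.
Bill 2, £1,744: fully absorbed by the deductible. Cost to patient: £1,744. OOP to date £2,350. Plan pays £1,744 − £1,744 = £0.
Bill 3, £277: £203 to deductible, leaving £74; 40% of £74 = £29.60. Patient owes £232.60 (running OOP £2,582.60). Plan pays £277 − £232.60 = £44.40.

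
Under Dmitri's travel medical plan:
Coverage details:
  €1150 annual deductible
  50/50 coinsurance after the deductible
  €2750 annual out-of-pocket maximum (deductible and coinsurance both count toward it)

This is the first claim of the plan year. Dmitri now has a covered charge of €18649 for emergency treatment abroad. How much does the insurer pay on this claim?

Nothing has been paid toward the €1150 deductible, so the first €1150 of this charge is applied there.
After the €1150 deductible portion, €18649 − €1150 = €17499 is subject to coinsurance.
Coinsurance: €17499 × 50% = €8749.50.
That puts the traveler's cost at €1150 + €8749.50 = €9899.50 before any cap.
Adding €9899.50 to the €0 already spent would give €9899.50, which exceeds the €2750 cap; the traveler pays just €2750 − €0 = €2750.
Insurer pays the balance: €18649 − €2750 = €15899.

€15899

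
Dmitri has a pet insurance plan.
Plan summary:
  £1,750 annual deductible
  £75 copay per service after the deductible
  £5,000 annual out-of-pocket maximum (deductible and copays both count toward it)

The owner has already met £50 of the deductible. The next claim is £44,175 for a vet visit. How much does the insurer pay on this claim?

Remaining deductible: £1,750 − £50 = £1,700.
After the £1,700 deductible portion, £44,175 − £1,700 = £42,475 is subject to the copay.
Copay on this service: £75.
Owner responsibility before any cap: £1,700 + £75 = £1,775.
Cumulative spending £50 + £1,775 = £1,825 stays under the £5,000 maximum.
Insurer pays the balance: £44,175 − £1,775 = £42,400.

£42,400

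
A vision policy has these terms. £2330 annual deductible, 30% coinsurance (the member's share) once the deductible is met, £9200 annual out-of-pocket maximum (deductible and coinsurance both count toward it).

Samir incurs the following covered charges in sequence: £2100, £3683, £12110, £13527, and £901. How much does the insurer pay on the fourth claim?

£11325.90

Bill 1, £2100: fully absorbed by the deductible. Cost to member: £2100. OOP to date £2100. Insurer: £2100 − £2100 = £0.
Bill 2, £3683: £230 to deductible, leaving £3453; member's 30% is £1035.90. Cost to member: £1265.90. OOP to date £3365.90. Plan pays £3683 − £1265.90 = £2417.10.
Bill 3, £12110: 30% coinsurance on £12110 = £3633. Member owes £3633 (running OOP £6998.90). Plan pays £12110 − £3633 = £8477.
Bill 4, £13527: 30% coinsurance on £13527 = £4058.10. That would push OOP to £11057, over the £9200 cap, so member pays £9200 − £6998.90 = £2201.10. Insurer: £13527 − £2201.10 = £11325.90.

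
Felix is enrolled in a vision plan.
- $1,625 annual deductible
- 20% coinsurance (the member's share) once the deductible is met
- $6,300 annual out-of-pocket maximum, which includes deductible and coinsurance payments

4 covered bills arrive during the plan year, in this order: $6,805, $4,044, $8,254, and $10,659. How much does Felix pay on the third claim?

$1,650.80

Bill 1, $6,805: $1,625 to deductible, leaving $5,180; coinsurance $5,180 × 20% = $1,036. Member pays $2,661; OOP now $2,661.
Bill 2, $4,044: 20% coinsurance on $4,044 = $808.80. Member owes $808.80 (running OOP $3,469.80).
Bill 3, $8,254: deductible already satisfied, so member's share is 20% × $8,254 = $1,650.80. Cost to member: $1,650.80. OOP to date $5,120.60.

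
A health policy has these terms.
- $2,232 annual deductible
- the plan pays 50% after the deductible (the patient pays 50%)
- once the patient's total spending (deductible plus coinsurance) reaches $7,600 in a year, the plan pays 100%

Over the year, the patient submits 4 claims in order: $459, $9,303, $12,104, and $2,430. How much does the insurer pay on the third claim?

$10,501

Claim 1 — $459: entire amount goes to the deductible. Patient pays $459; OOP now $459. Insurer: $459 − $459 = $0.
Claim 2 — $9,303: $1,773 to deductible, leaving $7,530; 50% of $7,530 = $3,765. Patient owes $5,538 (running OOP $5,997). Plan pays $9,303 − $5,538 = $3,765.
Claim 3 — $12,104: deductible met; 50% of $12,104 = $6,052. OOP would hit $12,049 > $7,600, so the cap limits the patient to $7,600 − $5,997 = $1,603. Plan pays $12,104 − $1,603 = $10,501.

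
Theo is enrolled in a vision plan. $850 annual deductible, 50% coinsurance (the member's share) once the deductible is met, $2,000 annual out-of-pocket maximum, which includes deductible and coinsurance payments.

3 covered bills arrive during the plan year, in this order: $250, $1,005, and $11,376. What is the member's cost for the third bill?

Claim 1 — $250: all of it applies to the deductible. Member pays $250; OOP now $250.
Claim 2 — $1,005: deductible takes $600, $405 remains; member's 50% is $202.50. Cost to member: $802.50. OOP to date $1,052.50.
Claim 3 — $11,376: deductible met; 50% of $11,376 = $5,688. OOP would hit $6,740.50 > $2,000, so the cap limits the member to $2,000 − $1,052.50 = $947.50.

$947.50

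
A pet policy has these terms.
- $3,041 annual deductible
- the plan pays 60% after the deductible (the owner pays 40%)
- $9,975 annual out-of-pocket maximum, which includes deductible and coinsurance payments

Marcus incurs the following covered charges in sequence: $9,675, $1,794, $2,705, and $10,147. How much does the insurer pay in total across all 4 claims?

$14,346

#1 ($9,675): $3,041 to deductible, leaving $6,634; 40% of $6,634 = $2,653.60. Cost to owner: $5,694.60. OOP to date $5,694.60. Plan pays $9,675 − $5,694.60 = $3,980.40.
#2 ($1,794): 40% coinsurance on $1,794 = $717.60. Owner pays $717.60; OOP now $6,412.20. Plan pays $1,794 − $717.60 = $1,076.40.
#3 ($2,705): deductible met; 40% of $2,705 = $1,082. Owner owes $1,082 (running OOP $7,494.20). Plan pays $2,705 − $1,082 = $1,623.
#4 ($10,147): deductible already satisfied, so owner's share is 40% × $10,147 = $4,058.80. OOP would hit $11,553 > $9,975, so the cap limits the owner to $9,975 − $7,494.20 = $2,480.80. Insurer: $10,147 − $2,480.80 = $7,666.20.
Insurer total = bills − owner's total = $24,321 − $9,975 = $14,346.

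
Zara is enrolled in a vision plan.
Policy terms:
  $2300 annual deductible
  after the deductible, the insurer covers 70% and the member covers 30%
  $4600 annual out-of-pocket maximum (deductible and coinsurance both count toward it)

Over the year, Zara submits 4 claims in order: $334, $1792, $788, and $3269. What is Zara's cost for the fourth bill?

Claim 1 ($334): entire amount goes to the deductible. Member owes $334 (running OOP $334).
Claim 2 ($1792): entire amount goes to the deductible. Member pays $1792; OOP now $2126.
Claim 3 ($788): $174 to deductible, leaving $614; coinsurance $614 × 30% = $184.20. Cost to member: $358.20. OOP to date $2484.20.
Claim 4 ($3269): deductible met; 30% of $3269 = $980.70. Member owes $980.70 (running OOP $3464.90).

$980.70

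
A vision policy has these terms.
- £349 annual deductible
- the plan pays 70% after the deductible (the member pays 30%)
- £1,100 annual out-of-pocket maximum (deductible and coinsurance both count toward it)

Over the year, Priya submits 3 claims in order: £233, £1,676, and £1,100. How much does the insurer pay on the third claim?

Claim 1 (£233): entire amount goes to the deductible. Cost to member: £233. OOP to date £233. Plan pays £233 − £233 = £0.
Claim 2 (£1,676): £116 finishes the deductible; £1,560 goes to coinsurance; coinsurance £1,560 × 30% = £468. Cost to member: £584. OOP to date £817. Insurer: £1,676 − £584 = £1,092.
Claim 3 (£1,100): deductible met; 30% of £1,100 = £330. OOP would hit £1,147 > £1,100, so the cap limits the member to £1,100 − £817 = £283. Plan pays £1,100 − £283 = £817.

£817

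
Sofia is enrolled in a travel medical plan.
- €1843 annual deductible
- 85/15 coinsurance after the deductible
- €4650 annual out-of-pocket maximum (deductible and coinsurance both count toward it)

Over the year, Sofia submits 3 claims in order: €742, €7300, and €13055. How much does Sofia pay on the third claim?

Claim 1 (€742): fully absorbed by the deductible. Cost to traveler: €742. OOP to date €742.
Claim 2 (€7300): €1101 finishes the deductible; €6199 goes to coinsurance; coinsurance €6199 × 15% = €929.85. Cost to traveler: €2030.85. OOP to date €2772.85.
Claim 3 (€13055): 15% coinsurance on €13055 = €1958.25. OOP would hit €4731.10 > €4650, so the cap limits the traveler to €4650 − €2772.85 = €1877.15.

€1877.15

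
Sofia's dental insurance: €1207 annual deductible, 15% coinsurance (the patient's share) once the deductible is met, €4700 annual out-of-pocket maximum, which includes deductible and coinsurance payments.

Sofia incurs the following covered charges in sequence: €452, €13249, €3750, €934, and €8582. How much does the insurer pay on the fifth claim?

€7665.70

Bill 1, €452: entire amount goes to the deductible. Cost to patient: €452. OOP to date €452. Plan pays €452 − €452 = €0.
Bill 2, €13249: deductible takes €755, €12494 remains; coinsurance €12494 × 15% = €1874.10. Cost to patient: €2629.10. OOP to date €3081.10. Insurer: €13249 − €2629.10 = €10619.90.
Bill 3, €3750: deductible already satisfied, so patient's share is 15% × €3750 = €562.50. Cost to patient: €562.50. OOP to date €3643.60. Insurer: €3750 − €562.50 = €3187.50.
Bill 4, €934: 15% coinsurance on €934 = €140.10. Patient owes €140.10 (running OOP €3783.70). Insurer: €934 − €140.10 = €793.90.
Bill 5, €8582: deductible met; 15% of €8582 = €1287.30. That would push OOP to €5071, over the €4700 cap, so patient pays €4700 − €3783.70 = €916.30. Plan pays €8582 − €916.30 = €7665.70.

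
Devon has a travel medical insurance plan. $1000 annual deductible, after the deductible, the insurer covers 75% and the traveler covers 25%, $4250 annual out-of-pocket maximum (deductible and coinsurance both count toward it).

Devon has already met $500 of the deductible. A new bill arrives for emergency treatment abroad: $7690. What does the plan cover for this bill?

Deductible still to meet: $1000 − $500 = $500.
That leaves $7690 − $500 = $7190 for coinsurance.
Coinsurance: $7190 × 25% = $1797.50.
Traveler responsibility before any cap: $500 + $1797.50 = $2297.50.
Cumulative spending $500 + $2297.50 = $2797.50 stays under the $4250 maximum.
The insurer covers the remainder: $7690 − $2297.50 = $5392.50.

$5392.50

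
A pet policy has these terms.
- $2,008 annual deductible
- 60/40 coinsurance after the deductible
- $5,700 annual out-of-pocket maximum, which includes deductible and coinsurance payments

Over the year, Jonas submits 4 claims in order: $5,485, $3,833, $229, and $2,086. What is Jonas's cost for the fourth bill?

Bill 1, $5,485: $2,008 finishes the deductible; $3,477 goes to coinsurance; 40% of $3,477 = $1,390.80. Owner owes $3,398.80 (running OOP $3,398.80).
Bill 2, $3,833: 40% coinsurance on $3,833 = $1,533.20. Owner pays $1,533.20; OOP now $4,932.
Bill 3, $229: deductible already satisfied, so owner's share is 40% × $229 = $91.60. Owner pays $91.60; OOP now $5,023.60.
Bill 4, $2,086: 40% coinsurance on $2,086 = $834.40. OOP would hit $5,858 > $5,700, so the cap limits the owner to $5,700 − $5,023.60 = $676.40.

$676.40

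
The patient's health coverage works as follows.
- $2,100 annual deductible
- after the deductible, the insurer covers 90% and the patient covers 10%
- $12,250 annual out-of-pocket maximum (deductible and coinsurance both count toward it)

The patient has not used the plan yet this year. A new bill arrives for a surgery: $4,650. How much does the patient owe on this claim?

$2,355

The full $2,100 deductible is still open; $2,100 of this bill applies to it.
That leaves $4,650 − $2,100 = $2,550 for coinsurance.
Coinsurance: $2,550 × 10% = $255.
That puts the patient's cost at $2,100 + $255 = $2,355 before any cap.
Total out-of-pocket so far would be $0 + $2,355 = $2,355, below the $12,250 cap — no reduction.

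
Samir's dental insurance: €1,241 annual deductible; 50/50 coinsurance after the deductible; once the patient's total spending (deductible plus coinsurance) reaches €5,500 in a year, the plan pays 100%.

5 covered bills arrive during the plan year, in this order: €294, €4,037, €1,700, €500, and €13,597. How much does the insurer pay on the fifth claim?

€11,983

Claim 1 (€294): fully absorbed by the deductible. Cost to patient: €294. OOP to date €294. Plan pays €294 − €294 = €0.
Claim 2 (€4,037): €947 to deductible, leaving €3,090; coinsurance €3,090 × 50% = €1,545. Patient pays €2,492; OOP now €2,786. Plan pays €4,037 − €2,492 = €1,545.
Claim 3 (€1,700): deductible met; 50% of €1,700 = €850. Patient owes €850 (running OOP €3,636). Plan pays €1,700 − €850 = €850.
Claim 4 (€500): deductible met; 50% of €500 = €250. Cost to patient: €250. OOP to date €3,886. Plan pays €500 − €250 = €250.
Claim 5 (€13,597): 50% coinsurance on €13,597 = €6,798.50. OOP would hit €10,684.50 > €5,500, so the cap limits the patient to €5,500 − €3,886 = €1,614. Plan pays €13,597 − €1,614 = €11,983.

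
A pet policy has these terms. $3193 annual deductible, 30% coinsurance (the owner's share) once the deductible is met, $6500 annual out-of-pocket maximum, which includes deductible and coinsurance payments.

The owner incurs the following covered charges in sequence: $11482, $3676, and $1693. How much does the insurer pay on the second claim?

$2855.70

#1 ($11482): deductible takes $3193, $8289 remains; 30% of $8289 = $2486.70. Cost to owner: $5679.70. OOP to date $5679.70. Plan pays $11482 − $5679.70 = $5802.30.
#2 ($3676): deductible already satisfied, so owner's share is 30% × $3676 = $1102.80. OOP would hit $6782.50 > $6500, so the cap limits the owner to $6500 − $5679.70 = $820.30. Insurer: $3676 − $820.30 = $2855.70.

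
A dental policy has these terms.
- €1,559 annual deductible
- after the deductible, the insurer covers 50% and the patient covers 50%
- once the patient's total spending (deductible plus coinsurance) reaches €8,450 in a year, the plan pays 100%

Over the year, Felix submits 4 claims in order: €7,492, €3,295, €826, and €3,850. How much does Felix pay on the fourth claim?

#1 (€7,492): €1,559 to deductible, leaving €5,933; coinsurance €5,933 × 50% = €2,966.50. Patient owes €4,525.50 (running OOP €4,525.50).
#2 (€3,295): deductible met; 50% of €3,295 = €1,647.50. Patient owes €1,647.50 (running OOP €6,173).
#3 (€826): 50% coinsurance on €826 = €413. Cost to patient: €413. OOP to date €6,586.
#4 (€3,850): deductible met; 50% of €3,850 = €1,925. Adding that to €6,586 gives €8,511, past the €8,450 cap; patient pays only €8,450 − €6,586 = €1,864.

€1,864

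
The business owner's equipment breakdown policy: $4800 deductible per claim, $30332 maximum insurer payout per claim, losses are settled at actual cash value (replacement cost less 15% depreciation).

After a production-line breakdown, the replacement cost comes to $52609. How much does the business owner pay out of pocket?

$22277

Depreciate 15%: the covered value is $52609 × 0.85 = $44717.65.
Less the $4800 deductible: $44717.65 − $4800 = $39917.65.
Since $39917.65 > $30332, the payout is capped at $30332.
The business owner bears the rest of the original loss: $52609 − $30332 = $22277.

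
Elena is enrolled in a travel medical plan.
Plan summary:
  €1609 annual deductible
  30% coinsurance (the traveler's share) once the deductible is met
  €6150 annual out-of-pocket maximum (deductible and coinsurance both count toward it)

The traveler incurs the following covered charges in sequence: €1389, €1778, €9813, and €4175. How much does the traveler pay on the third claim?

€2943.90

Bill 1, €1389: entire amount goes to the deductible. Cost to traveler: €1389. OOP to date €1389.
Bill 2, €1778: deductible takes €220, €1558 remains; coinsurance €1558 × 30% = €467.40. Traveler owes €687.40 (running OOP €2076.40).
Bill 3, €9813: 30% coinsurance on €9813 = €2943.90. Traveler owes €2943.90 (running OOP €5020.30).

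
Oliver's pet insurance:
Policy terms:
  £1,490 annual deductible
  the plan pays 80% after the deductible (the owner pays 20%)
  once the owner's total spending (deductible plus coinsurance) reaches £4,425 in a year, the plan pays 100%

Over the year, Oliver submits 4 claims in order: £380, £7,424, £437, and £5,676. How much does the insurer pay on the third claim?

Bill 1, £380: fully absorbed by the deductible. Owner owes £380 (running OOP £380). Plan pays £380 − £380 = £0.
Bill 2, £7,424: £1,110 to deductible, leaving £6,314; coinsurance £6,314 × 20% = £1,262.80. Cost to owner: £2,372.80. OOP to date £2,752.80. Insurer: £7,424 − £2,372.80 = £5,051.20.
Bill 3, £437: deductible met; 20% of £437 = £87.40. Owner owes £87.40 (running OOP £2,840.20). Insurer: £437 − £87.40 = £349.60.

£349.60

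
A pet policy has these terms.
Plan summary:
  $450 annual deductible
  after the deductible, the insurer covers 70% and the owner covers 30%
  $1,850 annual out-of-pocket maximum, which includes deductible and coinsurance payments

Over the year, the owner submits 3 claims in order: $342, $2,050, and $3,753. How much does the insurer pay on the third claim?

#1 ($342): entire amount goes to the deductible. Owner pays $342; OOP now $342. Insurer: $342 − $342 = $0.
#2 ($2,050): deductible takes $108, $1,942 remains; owner's 30% is $582.60. Owner owes $690.60 (running OOP $1,032.60). Plan pays $2,050 − $690.60 = $1,359.40.
#3 ($3,753): 30% coinsurance on $3,753 = $1,125.90. OOP would hit $2,158.50 > $1,850, so the cap limits the owner to $1,850 − $1,032.60 = $817.40. Insurer: $3,753 − $817.40 = $2,935.60.

$2,935.60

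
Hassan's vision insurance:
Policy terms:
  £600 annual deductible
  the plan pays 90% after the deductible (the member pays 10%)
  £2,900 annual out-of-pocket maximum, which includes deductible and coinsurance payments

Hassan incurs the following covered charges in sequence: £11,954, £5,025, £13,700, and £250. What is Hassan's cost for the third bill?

£662.10

Claim 1 (£11,954): £600 to deductible, leaving £11,354; coinsurance £11,354 × 10% = £1,135.40. Cost to member: £1,735.40. OOP to date £1,735.40.
Claim 2 (£5,025): deductible met; 10% of £5,025 = £502.50. Cost to member: £502.50. OOP to date £2,237.90.
Claim 3 (£13,700): deductible already satisfied, so member's share is 10% × £13,700 = £1,370. OOP would hit £3,607.90 > £2,900, so the cap limits the member to £2,900 − £2,237.90 = £662.10.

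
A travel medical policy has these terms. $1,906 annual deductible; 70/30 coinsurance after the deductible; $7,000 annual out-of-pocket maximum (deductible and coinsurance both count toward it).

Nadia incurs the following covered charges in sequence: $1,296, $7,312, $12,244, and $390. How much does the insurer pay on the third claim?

$9,160.60

Claim 1 — $1,296: all of it applies to the deductible. Traveler owes $1,296 (running OOP $1,296). Insurer: $1,296 − $1,296 = $0.
Claim 2 — $7,312: $610 to deductible, leaving $6,702; 30% of $6,702 = $2,010.60. Traveler owes $2,620.60 (running OOP $3,916.60). Insurer: $7,312 − $2,620.60 = $4,691.40.
Claim 3 — $12,244: deductible already satisfied, so traveler's share is 30% × $12,244 = $3,673.20. Adding that to $3,916.60 gives $7,589.80, past the $7,000 cap; traveler pays only $7,000 − $3,916.60 = $3,083.40. Plan pays $12,244 − $3,083.40 = $9,160.60.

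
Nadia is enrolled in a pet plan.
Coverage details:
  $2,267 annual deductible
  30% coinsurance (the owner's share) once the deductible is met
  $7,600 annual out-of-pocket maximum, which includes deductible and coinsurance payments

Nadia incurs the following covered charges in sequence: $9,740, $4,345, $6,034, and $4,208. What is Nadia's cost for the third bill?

#1 ($9,740): $2,267 to deductible, leaving $7,473; 30% of $7,473 = $2,241.90. Cost to owner: $4,508.90. OOP to date $4,508.90.
#2 ($4,345): deductible already satisfied, so owner's share is 30% × $4,345 = $1,303.50. Owner owes $1,303.50 (running OOP $5,812.40).
#3 ($6,034): 30% coinsurance on $6,034 = $1,810.20. Adding that to $5,812.40 gives $7,622.60, past the $7,600 cap; owner pays only $7,600 − $5,812.40 = $1,787.60.

$1,787.60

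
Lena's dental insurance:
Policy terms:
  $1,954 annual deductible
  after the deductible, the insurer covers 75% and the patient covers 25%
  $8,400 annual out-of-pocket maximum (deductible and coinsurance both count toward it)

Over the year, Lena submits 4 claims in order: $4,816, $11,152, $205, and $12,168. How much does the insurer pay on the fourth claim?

Claim 1 — $4,816: deductible takes $1,954, $2,862 remains; patient's 25% is $715.50. Cost to patient: $2,669.50. OOP to date $2,669.50. Plan pays $4,816 − $2,669.50 = $2,146.50.
Claim 2 — $11,152: deductible already satisfied, so patient's share is 25% × $11,152 = $2,788. Cost to patient: $2,788. OOP to date $5,457.50. Plan pays $11,152 − $2,788 = $8,364.
Claim 3 — $205: deductible already satisfied, so patient's share is 25% × $205 = $51.25. Cost to patient: $51.25. OOP to date $5,508.75. Plan pays $205 − $51.25 = $153.75.
Claim 4 — $12,168: deductible met; 25% of $12,168 = $3,042. OOP would hit $8,550.75 > $8,400, so the cap limits the patient to $8,400 − $5,508.75 = $2,891.25. Insurer: $12,168 − $2,891.25 = $9,276.75.

$9,276.75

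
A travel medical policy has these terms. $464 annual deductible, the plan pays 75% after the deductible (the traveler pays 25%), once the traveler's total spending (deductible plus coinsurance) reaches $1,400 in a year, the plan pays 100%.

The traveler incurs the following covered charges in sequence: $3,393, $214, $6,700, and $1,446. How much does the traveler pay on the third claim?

$150.25

Bill 1, $3,393: $464 finishes the deductible; $2,929 goes to coinsurance; coinsurance $2,929 × 25% = $732.25. Cost to traveler: $1,196.25. OOP to date $1,196.25.
Bill 2, $214: deductible met; 25% of $214 = $53.50. Traveler pays $53.50; OOP now $1,249.75.
Bill 3, $6,700: deductible already satisfied, so traveler's share is 25% × $6,700 = $1,675. OOP would hit $2,924.75 > $1,400, so the cap limits the traveler to $1,400 − $1,249.75 = $150.25.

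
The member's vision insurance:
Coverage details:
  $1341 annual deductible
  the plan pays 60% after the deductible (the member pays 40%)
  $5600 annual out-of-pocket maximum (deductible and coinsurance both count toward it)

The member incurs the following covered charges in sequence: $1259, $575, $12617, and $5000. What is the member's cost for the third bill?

#1 ($1259): entire amount goes to the deductible. Member pays $1259; OOP now $1259.
#2 ($575): $82 finishes the deductible; $493 goes to coinsurance; 40% of $493 = $197.20. Cost to member: $279.20. OOP to date $1538.20.
#3 ($12617): deductible already satisfied, so member's share is 40% × $12617 = $5046.80. That would push OOP to $6585, over the $5600 cap, so member pays $5600 − $1538.20 = $4061.80.

$4061.80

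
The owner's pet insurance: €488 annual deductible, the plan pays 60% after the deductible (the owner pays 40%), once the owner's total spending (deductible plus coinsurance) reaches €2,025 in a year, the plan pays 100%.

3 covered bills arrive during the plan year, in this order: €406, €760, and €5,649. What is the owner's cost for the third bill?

#1 (€406): all of it applies to the deductible. Cost to owner: €406. OOP to date €406.
#2 (€760): €82 finishes the deductible; €678 goes to coinsurance; owner's 40% is €271.20. Owner pays €353.20; OOP now €759.20.
#3 (€5,649): deductible already satisfied, so owner's share is 40% × €5,649 = €2,259.60. Adding that to €759.20 gives €3,018.80, past the €2,025 cap; owner pays only €2,025 − €759.20 = €1,265.80.

€1,265.80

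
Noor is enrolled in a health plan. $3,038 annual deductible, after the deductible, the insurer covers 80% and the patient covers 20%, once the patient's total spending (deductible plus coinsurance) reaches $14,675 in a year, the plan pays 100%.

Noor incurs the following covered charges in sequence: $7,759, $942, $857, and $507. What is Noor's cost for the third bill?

Claim 1 ($7,759): $3,038 to deductible, leaving $4,721; coinsurance $4,721 × 20% = $944.20. Patient owes $3,982.20 (running OOP $3,982.20).
Claim 2 ($942): deductible already satisfied, so patient's share is 20% × $942 = $188.40. Patient pays $188.40; OOP now $4,170.60.
Claim 3 ($857): 20% coinsurance on $857 = $171.40. Patient owes $171.40 (running OOP $4,342).

$171.40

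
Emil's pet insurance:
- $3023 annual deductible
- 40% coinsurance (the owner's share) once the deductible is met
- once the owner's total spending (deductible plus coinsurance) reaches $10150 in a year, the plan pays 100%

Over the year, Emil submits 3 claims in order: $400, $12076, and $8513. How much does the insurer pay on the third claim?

$5167.20

Claim 1 — $400: all of it applies to the deductible. Owner owes $400 (running OOP $400). Plan pays $400 − $400 = $0.
Claim 2 — $12076: $2623 to deductible, leaving $9453; 40% of $9453 = $3781.20. Cost to owner: $6404.20. OOP to date $6804.20. Insurer: $12076 − $6404.20 = $5671.80.
Claim 3 — $8513: deductible already satisfied, so owner's share is 40% × $8513 = $3405.20. That would push OOP to $10209.40, over the $10150 cap, so owner pays $10150 − $6804.20 = $3345.80. Insurer: $8513 − $3345.80 = $5167.20.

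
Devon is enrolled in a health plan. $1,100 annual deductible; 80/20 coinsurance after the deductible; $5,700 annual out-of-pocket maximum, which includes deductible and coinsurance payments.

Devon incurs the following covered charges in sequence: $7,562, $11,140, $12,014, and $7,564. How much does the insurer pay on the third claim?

Claim 1 ($7,562): deductible takes $1,100, $6,462 remains; patient's 20% is $1,292.40. Patient pays $2,392.40; OOP now $2,392.40. Plan pays $7,562 − $2,392.40 = $5,169.60.
Claim 2 ($11,140): deductible already satisfied, so patient's share is 20% × $11,140 = $2,228. Cost to patient: $2,228. OOP to date $4,620.40. Insurer: $11,140 − $2,228 = $8,912.
Claim 3 ($12,014): deductible already satisfied, so patient's share is 20% × $12,014 = $2,402.80. Adding that to $4,620.40 gives $7,023.20, past the $5,700 cap; patient pays only $5,700 − $4,620.40 = $1,079.60. Plan pays $12,014 − $1,079.60 = $10,934.40.

$10,934.40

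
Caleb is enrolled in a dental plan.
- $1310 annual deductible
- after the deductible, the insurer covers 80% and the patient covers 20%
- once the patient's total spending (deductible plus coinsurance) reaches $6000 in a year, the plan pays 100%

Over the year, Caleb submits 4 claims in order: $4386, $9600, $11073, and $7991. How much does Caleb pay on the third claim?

#1 ($4386): $1310 to deductible, leaving $3076; coinsurance $3076 × 20% = $615.20. Patient pays $1925.20; OOP now $1925.20.
#2 ($9600): 20% coinsurance on $9600 = $1920. Cost to patient: $1920. OOP to date $3845.20.
#3 ($11073): 20% coinsurance on $11073 = $2214.60. Adding that to $3845.20 gives $6059.80, past the $6000 cap; patient pays only $6000 − $3845.20 = $2154.80.

$2154.80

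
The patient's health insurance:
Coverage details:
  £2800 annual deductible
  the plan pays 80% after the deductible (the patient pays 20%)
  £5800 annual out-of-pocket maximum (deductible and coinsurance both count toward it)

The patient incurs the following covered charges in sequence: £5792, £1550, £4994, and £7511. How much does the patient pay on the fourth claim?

£1092.80

Claim 1 — £5792: deductible takes £2800, £2992 remains; 20% of £2992 = £598.40. Patient pays £3398.40; OOP now £3398.40.
Claim 2 — £1550: deductible met; 20% of £1550 = £310. Patient owes £310 (running OOP £3708.40).
Claim 3 — £4994: 20% coinsurance on £4994 = £998.80. Patient owes £998.80 (running OOP £4707.20).
Claim 4 — £7511: deductible already satisfied, so patient's share is 20% × £7511 = £1502.20. That would push OOP to £6209.40, over the £5800 cap, so patient pays £5800 − £4707.20 = £1092.80.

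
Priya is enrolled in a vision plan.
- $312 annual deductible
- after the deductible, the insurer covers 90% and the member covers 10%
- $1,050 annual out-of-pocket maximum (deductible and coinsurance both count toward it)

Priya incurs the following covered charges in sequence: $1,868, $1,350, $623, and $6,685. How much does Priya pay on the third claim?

$62.30

Claim 1 — $1,868: $312 to deductible, leaving $1,556; member's 10% is $155.60. Cost to member: $467.60. OOP to date $467.60.
Claim 2 — $1,350: deductible already satisfied, so member's share is 10% × $1,350 = $135. Member owes $135 (running OOP $602.60).
Claim 3 — $623: deductible met; 10% of $623 = $62.30. Cost to member: $62.30. OOP to date $664.90.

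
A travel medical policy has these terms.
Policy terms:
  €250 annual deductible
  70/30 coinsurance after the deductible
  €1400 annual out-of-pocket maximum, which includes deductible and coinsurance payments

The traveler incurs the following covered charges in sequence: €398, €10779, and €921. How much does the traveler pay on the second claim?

€1105.60

#1 (€398): €250 to deductible, leaving €148; traveler's 30% is €44.40. Cost to traveler: €294.40. OOP to date €294.40.
#2 (€10779): deductible met; 30% of €10779 = €3233.70. OOP would hit €3528.10 > €1400, so the cap limits the traveler to €1400 − €294.40 = €1105.60.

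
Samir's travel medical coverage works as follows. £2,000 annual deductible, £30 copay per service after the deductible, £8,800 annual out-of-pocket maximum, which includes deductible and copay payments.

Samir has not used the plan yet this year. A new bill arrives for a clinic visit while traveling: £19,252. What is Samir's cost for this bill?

£2,030

The full £2,000 deductible is still open; £2,000 of this bill applies to it.
The remaining £17,252 (= £19,252 − £2,000) moves to the copay.
Copay on this service: £30.
So the traveler owes £2,000 + £30 = £2,030 before any cap.
Year-to-date out-of-pocket becomes £0 + £2,030 = £2,030, still under the £8,800 maximum, so no cap applies.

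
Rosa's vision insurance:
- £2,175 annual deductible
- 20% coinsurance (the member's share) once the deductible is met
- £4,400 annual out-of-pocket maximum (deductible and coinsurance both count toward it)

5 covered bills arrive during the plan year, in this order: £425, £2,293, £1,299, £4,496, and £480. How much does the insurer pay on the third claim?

#1 (£425): entire amount goes to the deductible. Member pays £425; OOP now £425. Plan pays £425 − £425 = £0.
#2 (£2,293): £1,750 to deductible, leaving £543; coinsurance £543 × 20% = £108.60. Member owes £1,858.60 (running OOP £2,283.60). Plan pays £2,293 − £1,858.60 = £434.40.
#3 (£1,299): deductible already satisfied, so member's share is 20% × £1,299 = £259.80. Member owes £259.80 (running OOP £2,543.40). Plan pays £1,299 − £259.80 = £1,039.20.

£1,039.20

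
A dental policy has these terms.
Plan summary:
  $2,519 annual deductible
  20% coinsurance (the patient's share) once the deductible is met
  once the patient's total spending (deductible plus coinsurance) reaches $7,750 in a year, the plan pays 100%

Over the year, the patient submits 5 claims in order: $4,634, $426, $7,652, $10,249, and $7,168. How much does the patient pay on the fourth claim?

#1 ($4,634): $2,519 finishes the deductible; $2,115 goes to coinsurance; 20% of $2,115 = $423. Cost to patient: $2,942. OOP to date $2,942.
#2 ($426): deductible met; 20% of $426 = $85.20. Patient owes $85.20 (running OOP $3,027.20).
#3 ($7,652): deductible met; 20% of $7,652 = $1,530.40. Cost to patient: $1,530.40. OOP to date $4,557.60.
#4 ($10,249): deductible met; 20% of $10,249 = $2,049.80. Patient pays $2,049.80; OOP now $6,607.40.

$2,049.80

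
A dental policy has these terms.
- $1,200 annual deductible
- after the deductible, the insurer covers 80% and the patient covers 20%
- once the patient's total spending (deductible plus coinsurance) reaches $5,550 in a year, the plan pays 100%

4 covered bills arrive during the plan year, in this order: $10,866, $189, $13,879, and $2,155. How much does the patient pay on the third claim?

$2,379

#1 ($10,866): $1,200 to deductible, leaving $9,666; 20% of $9,666 = $1,933.20. Cost to patient: $3,133.20. OOP to date $3,133.20.
#2 ($189): deductible already satisfied, so patient's share is 20% × $189 = $37.80. Patient owes $37.80 (running OOP $3,171).
#3 ($13,879): 20% coinsurance on $13,879 = $2,775.80. Adding that to $3,171 gives $5,946.80, past the $5,550 cap; patient pays only $5,550 − $3,171 = $2,379.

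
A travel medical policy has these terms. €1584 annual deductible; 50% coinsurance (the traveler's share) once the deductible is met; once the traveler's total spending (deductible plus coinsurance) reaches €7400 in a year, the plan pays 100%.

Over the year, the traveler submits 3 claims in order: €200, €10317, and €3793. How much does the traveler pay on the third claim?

€1349.50

#1 (€200): all of it applies to the deductible. Traveler pays €200; OOP now €200.
#2 (€10317): deductible takes €1384, €8933 remains; 50% of €8933 = €4466.50. Traveler pays €5850.50; OOP now €6050.50.
#3 (€3793): deductible met; 50% of €3793 = €1896.50. That would push OOP to €7947, over the €7400 cap, so traveler pays €7400 − €6050.50 = €1349.50.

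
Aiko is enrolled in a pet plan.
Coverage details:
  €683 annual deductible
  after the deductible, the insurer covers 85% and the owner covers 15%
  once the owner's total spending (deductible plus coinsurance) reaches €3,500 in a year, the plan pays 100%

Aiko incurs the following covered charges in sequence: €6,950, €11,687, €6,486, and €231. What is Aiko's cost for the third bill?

€123.90

Bill 1, €6,950: deductible takes €683, €6,267 remains; owner's 15% is €940.05. Cost to owner: €1,623.05. OOP to date €1,623.05.
Bill 2, €11,687: deductible already satisfied, so owner's share is 15% × €11,687 = €1,753.05. Owner owes €1,753.05 (running OOP €3,376.10).
Bill 3, €6,486: 15% coinsurance on €6,486 = €972.90. OOP would hit €4,349 > €3,500, so the cap limits the owner to €3,500 − €3,376.10 = €123.90.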